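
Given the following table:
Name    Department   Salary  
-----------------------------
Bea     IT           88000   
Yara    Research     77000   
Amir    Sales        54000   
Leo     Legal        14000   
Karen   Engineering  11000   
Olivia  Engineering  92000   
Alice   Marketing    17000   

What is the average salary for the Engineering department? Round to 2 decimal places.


Engineering department members:
  Karen: 11000
  Olivia: 92000
Sum = 103000
Count = 2
Average = 103000 / 2 = 51500.00

ANSWER: 51500.00


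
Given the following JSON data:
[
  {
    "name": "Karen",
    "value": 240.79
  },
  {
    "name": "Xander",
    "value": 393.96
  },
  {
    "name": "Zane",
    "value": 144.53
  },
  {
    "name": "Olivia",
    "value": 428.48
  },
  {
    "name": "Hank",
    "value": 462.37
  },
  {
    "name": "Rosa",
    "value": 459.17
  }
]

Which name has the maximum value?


Comparing values:
  Karen: 240.79
  Xander: 393.96
  Zane: 144.53
  Olivia: 428.48
  Hank: 462.37
  Rosa: 459.17
Maximum: Hank (462.37)

ANSWER: Hank


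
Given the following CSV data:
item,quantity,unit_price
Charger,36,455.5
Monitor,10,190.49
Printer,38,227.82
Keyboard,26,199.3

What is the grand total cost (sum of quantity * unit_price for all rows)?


Computing row totals:
  Charger: 36 * 455.5 = 16398.0
  Monitor: 10 * 190.49 = 1904.9
  Printer: 38 * 227.82 = 8657.16
  Keyboard: 26 * 199.3 = 5181.8
Grand total = 16398.0 + 1904.9 + 8657.16 + 5181.8 = 32141.86

ANSWER: 32141.86


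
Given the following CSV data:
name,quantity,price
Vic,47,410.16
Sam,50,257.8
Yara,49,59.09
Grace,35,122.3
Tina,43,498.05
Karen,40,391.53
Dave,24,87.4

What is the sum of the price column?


Values in 'price' column:
  Row 1: 410.16
  Row 2: 257.8
  Row 3: 59.09
  Row 4: 122.3
  Row 5: 498.05
  Row 6: 391.53
  Row 7: 87.4
Sum = 410.16 + 257.8 + 59.09 + 122.3 + 498.05 + 391.53 + 87.4 = 1826.33

ANSWER: 1826.33


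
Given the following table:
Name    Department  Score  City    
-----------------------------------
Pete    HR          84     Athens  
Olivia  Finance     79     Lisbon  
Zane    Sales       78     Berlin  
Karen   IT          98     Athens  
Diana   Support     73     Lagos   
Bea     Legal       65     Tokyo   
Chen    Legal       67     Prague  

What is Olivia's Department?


Row 2: Olivia
Department = Finance

ANSWER: Finance


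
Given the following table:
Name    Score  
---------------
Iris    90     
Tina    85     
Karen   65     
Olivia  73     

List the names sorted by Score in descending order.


Sorting by Score (descending):
  Iris: 90
  Tina: 85
  Olivia: 73
  Karen: 65


ANSWER: Iris, Tina, Olivia, Karen


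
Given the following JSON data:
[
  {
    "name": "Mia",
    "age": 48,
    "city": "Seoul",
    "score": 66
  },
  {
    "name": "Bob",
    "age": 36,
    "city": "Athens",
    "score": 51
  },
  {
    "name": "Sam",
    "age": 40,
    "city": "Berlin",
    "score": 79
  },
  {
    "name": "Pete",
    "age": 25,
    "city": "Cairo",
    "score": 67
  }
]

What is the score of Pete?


Looking up record where name = Pete
Record index: 3
Field 'score' = 67

ANSWER: 67


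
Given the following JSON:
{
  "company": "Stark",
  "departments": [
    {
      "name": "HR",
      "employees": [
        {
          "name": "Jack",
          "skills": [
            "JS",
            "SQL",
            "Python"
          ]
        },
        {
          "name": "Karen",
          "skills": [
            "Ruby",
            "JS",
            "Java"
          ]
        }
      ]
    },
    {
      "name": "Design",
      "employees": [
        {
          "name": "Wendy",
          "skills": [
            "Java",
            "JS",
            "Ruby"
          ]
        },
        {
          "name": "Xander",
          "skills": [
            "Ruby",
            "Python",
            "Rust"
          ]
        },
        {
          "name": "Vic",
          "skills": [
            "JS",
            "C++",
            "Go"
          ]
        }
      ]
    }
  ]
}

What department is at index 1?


Path: departments[1].name
Value: Design

ANSWER: Design


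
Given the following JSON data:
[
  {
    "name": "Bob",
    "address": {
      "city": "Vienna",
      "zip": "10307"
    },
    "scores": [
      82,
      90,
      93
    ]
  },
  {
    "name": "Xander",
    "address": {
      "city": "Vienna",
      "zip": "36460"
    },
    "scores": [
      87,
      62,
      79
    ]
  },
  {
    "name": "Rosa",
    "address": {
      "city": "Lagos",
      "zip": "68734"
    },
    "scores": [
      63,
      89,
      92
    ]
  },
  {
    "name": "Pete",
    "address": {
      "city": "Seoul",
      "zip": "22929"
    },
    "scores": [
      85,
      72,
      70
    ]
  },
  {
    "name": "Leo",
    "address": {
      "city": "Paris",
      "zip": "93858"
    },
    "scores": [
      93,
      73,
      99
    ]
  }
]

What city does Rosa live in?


Path: records[2].address.city
Value: Lagos

ANSWER: Lagos


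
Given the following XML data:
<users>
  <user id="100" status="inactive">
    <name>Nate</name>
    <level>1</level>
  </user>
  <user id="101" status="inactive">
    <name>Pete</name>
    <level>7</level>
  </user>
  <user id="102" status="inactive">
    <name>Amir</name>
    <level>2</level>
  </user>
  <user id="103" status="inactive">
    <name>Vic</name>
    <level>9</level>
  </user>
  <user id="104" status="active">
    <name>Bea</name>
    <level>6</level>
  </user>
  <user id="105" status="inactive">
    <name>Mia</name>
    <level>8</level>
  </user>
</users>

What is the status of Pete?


Finding user with name = Pete
user id="101" status="inactive"

ANSWER: inactive


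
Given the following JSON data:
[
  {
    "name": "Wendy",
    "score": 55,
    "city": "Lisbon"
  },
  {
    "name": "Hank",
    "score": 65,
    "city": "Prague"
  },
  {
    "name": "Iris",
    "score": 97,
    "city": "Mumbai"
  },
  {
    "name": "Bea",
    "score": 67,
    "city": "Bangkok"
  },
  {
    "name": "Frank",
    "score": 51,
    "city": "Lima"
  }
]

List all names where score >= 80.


Filtering records where score >= 80:
  Wendy (score=55) -> no
  Hank (score=65) -> no
  Iris (score=97) -> YES
  Bea (score=67) -> no
  Frank (score=51) -> no


ANSWER: Iris


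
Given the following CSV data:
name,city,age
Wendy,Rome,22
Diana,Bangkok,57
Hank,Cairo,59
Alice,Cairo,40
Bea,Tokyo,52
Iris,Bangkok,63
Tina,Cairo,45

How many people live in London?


Scanning city column for 'London':
Total matches: 0

ANSWER: 0


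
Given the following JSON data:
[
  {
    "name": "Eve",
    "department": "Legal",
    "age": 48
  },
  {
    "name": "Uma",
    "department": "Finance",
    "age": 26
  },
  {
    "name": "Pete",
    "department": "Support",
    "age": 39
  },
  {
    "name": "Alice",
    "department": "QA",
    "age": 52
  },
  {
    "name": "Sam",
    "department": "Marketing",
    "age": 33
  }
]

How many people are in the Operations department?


Scanning records for department = Operations
  No matches found
Count: 0

ANSWER: 0


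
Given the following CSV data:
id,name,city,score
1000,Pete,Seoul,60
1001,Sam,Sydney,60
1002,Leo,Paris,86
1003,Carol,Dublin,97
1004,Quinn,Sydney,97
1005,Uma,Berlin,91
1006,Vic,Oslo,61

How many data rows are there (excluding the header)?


Counting rows (excluding header):
Header: id,name,city,score
Data rows: 7

ANSWER: 7


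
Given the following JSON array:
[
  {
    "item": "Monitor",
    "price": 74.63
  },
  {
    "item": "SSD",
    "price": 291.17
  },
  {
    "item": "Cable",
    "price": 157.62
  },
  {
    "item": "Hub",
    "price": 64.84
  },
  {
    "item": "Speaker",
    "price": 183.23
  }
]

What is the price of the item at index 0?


Array index 0 -> Monitor
price = 74.63

ANSWER: 74.63


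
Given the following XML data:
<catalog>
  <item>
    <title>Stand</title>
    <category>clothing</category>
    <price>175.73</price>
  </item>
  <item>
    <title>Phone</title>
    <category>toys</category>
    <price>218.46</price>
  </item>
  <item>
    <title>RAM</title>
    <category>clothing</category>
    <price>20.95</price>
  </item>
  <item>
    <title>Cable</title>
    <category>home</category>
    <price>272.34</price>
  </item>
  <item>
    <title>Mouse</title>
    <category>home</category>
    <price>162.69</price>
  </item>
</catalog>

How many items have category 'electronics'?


Scanning <item> elements for <category>electronics</category>:
Count: 0

ANSWER: 0


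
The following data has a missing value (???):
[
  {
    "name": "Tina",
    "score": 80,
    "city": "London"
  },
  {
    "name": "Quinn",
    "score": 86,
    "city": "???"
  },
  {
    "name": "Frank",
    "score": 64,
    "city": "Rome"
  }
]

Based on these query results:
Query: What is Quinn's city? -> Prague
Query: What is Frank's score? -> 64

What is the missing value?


The missing value is Quinn's city
From query: Quinn's city = Prague

ANSWER: Prague


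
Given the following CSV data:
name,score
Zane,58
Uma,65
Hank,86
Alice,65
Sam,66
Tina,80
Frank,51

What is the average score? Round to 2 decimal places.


Scores: 58, 65, 86, 65, 66, 80, 51
Sum = 471
Count = 7
Average = 471 / 7 = 67.29

ANSWER: 67.29


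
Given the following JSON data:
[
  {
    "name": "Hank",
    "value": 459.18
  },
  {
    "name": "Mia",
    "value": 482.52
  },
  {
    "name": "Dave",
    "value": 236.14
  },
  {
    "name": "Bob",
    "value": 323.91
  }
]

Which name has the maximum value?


Comparing values:
  Hank: 459.18
  Mia: 482.52
  Dave: 236.14
  Bob: 323.91
Maximum: Mia (482.52)

ANSWER: Mia


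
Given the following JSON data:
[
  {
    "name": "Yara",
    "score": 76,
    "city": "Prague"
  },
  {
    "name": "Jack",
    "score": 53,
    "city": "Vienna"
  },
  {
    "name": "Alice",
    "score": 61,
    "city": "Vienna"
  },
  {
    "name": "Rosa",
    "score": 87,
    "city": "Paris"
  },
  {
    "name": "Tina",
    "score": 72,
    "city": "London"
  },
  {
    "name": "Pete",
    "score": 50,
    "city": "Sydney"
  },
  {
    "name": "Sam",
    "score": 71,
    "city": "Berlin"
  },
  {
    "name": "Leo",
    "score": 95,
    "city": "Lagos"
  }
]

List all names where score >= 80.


Filtering records where score >= 80:
  Yara (score=76) -> no
  Jack (score=53) -> no
  Alice (score=61) -> no
  Rosa (score=87) -> YES
  Tina (score=72) -> no
  Pete (score=50) -> no
  Sam (score=71) -> no
  Leo (score=95) -> YES


ANSWER: Rosa, Leo


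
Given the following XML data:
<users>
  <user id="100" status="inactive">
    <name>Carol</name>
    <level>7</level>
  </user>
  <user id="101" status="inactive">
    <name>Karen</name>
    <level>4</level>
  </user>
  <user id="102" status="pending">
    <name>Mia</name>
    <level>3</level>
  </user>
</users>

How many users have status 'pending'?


Counting users with status='pending':
  Mia (id=102) -> MATCH
Count: 1

ANSWER: 1


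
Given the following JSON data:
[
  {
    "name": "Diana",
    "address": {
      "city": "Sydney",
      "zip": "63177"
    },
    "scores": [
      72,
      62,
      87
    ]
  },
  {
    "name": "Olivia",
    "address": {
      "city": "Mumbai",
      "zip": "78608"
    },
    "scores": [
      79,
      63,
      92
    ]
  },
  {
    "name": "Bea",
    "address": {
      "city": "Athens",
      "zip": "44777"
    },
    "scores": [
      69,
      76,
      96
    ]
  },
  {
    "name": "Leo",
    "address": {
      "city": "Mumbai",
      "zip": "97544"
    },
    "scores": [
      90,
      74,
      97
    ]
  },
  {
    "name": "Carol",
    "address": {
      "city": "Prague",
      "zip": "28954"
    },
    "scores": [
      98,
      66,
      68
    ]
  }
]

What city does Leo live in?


Path: records[3].address.city
Value: Mumbai

ANSWER: Mumbai


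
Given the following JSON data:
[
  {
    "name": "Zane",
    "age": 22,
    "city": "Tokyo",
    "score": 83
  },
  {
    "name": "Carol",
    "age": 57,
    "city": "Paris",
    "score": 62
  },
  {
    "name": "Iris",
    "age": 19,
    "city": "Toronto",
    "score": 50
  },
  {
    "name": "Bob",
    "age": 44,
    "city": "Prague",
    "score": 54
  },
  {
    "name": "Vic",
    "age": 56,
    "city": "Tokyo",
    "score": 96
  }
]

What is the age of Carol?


Looking up record where name = Carol
Record index: 1
Field 'age' = 57

ANSWER: 57


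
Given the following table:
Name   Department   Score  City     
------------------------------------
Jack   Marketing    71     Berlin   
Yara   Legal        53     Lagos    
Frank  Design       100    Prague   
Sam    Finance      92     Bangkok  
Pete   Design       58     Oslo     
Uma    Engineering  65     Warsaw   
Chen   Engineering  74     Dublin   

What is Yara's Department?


Row 2: Yara
Department = Legal

ANSWER: Legal


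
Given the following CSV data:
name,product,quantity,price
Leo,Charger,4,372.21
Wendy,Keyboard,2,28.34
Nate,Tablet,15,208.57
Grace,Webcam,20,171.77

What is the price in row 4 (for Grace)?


Row 4: Grace
Column 'price' = 171.77

ANSWER: 171.77


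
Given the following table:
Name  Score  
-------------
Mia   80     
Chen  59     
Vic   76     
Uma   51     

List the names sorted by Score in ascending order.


Sorting by Score (ascending):
  Uma: 51
  Chen: 59
  Vic: 76
  Mia: 80


ANSWER: Uma, Chen, Vic, Mia


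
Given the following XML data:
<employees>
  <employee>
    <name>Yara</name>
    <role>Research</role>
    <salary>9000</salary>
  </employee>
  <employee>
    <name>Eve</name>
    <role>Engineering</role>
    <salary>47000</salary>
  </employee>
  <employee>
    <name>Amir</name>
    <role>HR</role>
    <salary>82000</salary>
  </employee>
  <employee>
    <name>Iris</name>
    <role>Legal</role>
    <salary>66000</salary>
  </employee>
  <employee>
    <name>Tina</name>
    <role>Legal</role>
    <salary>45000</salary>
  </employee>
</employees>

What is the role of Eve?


Searching for <employee> with <name>Eve</name>
Found at position 2
<role>Engineering</role>

ANSWER: Engineering


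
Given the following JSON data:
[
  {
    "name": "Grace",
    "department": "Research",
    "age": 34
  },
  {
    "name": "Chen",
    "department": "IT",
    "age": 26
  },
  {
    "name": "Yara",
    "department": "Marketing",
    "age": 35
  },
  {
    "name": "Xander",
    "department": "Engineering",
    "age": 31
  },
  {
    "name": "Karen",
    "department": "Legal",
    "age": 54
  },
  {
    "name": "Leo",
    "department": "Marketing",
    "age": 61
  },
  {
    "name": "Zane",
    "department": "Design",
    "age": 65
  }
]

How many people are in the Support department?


Scanning records for department = Support
  No matches found
Count: 0

ANSWER: 0


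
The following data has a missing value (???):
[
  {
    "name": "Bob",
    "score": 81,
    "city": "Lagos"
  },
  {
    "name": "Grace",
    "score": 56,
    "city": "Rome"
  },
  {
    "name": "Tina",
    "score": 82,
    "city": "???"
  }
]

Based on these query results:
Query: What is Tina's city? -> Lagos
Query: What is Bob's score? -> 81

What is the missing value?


The missing value is Tina's city
From query: Tina's city = Lagos

ANSWER: Lagos


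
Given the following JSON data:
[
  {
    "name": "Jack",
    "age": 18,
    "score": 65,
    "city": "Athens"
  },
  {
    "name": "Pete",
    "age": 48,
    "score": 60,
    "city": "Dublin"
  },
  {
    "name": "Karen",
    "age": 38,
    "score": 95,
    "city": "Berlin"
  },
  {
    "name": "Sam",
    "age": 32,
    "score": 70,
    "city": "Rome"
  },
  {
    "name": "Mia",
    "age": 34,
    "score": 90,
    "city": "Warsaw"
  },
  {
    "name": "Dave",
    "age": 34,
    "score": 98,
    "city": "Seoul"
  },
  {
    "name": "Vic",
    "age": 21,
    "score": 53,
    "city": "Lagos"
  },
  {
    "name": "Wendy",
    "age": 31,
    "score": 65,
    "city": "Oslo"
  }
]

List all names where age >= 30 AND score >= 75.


Checking both conditions:
  Jack (age=18, score=65) -> no
  Pete (age=48, score=60) -> no
  Karen (age=38, score=95) -> YES
  Sam (age=32, score=70) -> no
  Mia (age=34, score=90) -> YES
  Dave (age=34, score=98) -> YES
  Vic (age=21, score=53) -> no
  Wendy (age=31, score=65) -> no


ANSWER: Karen, Mia, Dave


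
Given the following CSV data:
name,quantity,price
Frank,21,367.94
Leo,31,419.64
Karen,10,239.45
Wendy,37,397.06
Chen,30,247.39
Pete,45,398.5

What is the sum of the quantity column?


Values in 'quantity' column:
  Row 1: 21
  Row 2: 31
  Row 3: 10
  Row 4: 37
  Row 5: 30
  Row 6: 45
Sum = 21 + 31 + 10 + 37 + 30 + 45 = 174

ANSWER: 174


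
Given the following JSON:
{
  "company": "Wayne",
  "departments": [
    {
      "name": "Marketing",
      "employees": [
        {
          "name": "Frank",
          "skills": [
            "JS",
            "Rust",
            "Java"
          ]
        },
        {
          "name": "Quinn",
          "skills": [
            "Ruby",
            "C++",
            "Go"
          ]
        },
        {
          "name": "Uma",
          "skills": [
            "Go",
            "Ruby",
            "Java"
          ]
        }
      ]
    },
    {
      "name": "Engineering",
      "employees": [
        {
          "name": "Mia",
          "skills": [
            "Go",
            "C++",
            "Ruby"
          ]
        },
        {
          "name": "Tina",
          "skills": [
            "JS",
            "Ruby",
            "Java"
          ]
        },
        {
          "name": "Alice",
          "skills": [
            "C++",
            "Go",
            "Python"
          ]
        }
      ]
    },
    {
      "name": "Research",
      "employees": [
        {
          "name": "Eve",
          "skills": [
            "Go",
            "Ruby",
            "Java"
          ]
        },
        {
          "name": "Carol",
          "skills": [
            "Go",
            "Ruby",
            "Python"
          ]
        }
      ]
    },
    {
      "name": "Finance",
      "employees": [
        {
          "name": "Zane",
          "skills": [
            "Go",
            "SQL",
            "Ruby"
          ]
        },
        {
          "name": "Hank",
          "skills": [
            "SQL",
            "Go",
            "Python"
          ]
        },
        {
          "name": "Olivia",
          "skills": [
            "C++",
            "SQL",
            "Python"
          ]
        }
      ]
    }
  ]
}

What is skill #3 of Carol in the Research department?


Path: departments[2].employees[1].skills[2]
Value: Python

ANSWER: Python


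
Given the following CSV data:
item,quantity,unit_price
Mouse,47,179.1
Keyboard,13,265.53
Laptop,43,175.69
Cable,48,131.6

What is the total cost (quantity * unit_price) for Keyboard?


Row: Keyboard
quantity = 13
unit_price = 265.53
total = 13 * 265.53 = 3451.89

ANSWER: 3451.89


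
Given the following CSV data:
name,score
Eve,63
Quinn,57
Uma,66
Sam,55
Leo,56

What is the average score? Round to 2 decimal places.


Scores: 63, 57, 66, 55, 56
Sum = 297
Count = 5
Average = 297 / 5 = 59.40

ANSWER: 59.40


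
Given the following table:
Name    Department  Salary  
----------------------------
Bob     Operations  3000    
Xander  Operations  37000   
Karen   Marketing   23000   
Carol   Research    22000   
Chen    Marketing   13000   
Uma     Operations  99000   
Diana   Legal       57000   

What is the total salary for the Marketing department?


Marketing department members:
  Karen: 23000
  Chen: 13000
Total = 23000 + 13000 = 36000

ANSWER: 36000


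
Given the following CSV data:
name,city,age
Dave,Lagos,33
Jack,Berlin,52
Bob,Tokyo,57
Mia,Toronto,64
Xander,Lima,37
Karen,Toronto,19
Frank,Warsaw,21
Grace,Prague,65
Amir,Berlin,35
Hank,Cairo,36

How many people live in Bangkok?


Scanning city column for 'Bangkok':
Total matches: 0

ANSWER: 0


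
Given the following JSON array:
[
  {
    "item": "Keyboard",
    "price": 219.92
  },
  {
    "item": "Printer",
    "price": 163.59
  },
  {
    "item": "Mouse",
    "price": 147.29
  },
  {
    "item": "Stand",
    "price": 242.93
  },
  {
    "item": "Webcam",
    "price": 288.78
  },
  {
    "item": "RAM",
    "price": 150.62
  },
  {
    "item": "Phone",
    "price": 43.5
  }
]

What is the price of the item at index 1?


Array index 1 -> Printer
price = 163.59

ANSWER: 163.59


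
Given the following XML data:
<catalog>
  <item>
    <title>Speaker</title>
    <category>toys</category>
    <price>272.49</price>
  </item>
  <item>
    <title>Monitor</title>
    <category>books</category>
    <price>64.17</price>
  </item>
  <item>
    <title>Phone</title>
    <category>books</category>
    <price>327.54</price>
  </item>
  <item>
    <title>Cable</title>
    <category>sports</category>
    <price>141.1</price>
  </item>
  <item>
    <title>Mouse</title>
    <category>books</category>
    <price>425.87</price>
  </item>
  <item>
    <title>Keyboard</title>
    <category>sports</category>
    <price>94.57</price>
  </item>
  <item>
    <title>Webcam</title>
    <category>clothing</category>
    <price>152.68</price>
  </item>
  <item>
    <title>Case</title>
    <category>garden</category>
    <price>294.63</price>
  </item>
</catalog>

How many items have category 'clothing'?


Scanning <item> elements for <category>clothing</category>:
  Item 7: Webcam -> MATCH
Count: 1

ANSWER: 1


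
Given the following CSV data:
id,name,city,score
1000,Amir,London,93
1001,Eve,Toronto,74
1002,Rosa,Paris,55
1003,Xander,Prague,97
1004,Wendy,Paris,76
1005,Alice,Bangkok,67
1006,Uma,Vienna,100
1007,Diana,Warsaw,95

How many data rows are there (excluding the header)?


Counting rows (excluding header):
Header: id,name,city,score
Data rows: 8

ANSWER: 8


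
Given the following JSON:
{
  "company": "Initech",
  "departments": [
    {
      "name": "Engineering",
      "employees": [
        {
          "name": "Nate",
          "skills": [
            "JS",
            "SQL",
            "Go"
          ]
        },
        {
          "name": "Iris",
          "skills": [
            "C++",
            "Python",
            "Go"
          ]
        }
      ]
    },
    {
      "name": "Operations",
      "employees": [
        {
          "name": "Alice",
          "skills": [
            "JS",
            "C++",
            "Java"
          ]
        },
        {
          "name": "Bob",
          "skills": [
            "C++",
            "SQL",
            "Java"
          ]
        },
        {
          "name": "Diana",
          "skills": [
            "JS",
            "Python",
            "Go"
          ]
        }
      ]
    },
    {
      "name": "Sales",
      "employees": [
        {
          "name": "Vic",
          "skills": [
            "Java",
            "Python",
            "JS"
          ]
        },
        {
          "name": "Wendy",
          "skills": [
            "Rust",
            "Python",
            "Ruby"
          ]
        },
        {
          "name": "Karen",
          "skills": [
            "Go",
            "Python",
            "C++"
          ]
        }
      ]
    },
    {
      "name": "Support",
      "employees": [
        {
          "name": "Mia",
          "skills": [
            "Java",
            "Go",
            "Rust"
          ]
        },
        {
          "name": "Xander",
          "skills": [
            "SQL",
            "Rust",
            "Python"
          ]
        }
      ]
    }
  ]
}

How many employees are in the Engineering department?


Path: departments[0].employees
Count: 2

ANSWER: 2


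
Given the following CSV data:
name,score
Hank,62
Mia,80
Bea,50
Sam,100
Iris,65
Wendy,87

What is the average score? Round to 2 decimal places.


Scores: 62, 80, 50, 100, 65, 87
Sum = 444
Count = 6
Average = 444 / 6 = 74.00

ANSWER: 74.00


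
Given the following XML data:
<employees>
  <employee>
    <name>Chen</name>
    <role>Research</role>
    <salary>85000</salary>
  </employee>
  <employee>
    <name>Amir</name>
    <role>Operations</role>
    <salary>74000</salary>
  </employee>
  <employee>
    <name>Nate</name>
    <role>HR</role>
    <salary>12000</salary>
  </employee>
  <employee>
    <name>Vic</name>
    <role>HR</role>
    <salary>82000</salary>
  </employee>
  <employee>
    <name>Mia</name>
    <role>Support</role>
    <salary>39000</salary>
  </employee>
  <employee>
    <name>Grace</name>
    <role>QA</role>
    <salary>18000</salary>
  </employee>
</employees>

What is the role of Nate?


Searching for <employee> with <name>Nate</name>
Found at position 3
<role>HR</role>

ANSWER: HR


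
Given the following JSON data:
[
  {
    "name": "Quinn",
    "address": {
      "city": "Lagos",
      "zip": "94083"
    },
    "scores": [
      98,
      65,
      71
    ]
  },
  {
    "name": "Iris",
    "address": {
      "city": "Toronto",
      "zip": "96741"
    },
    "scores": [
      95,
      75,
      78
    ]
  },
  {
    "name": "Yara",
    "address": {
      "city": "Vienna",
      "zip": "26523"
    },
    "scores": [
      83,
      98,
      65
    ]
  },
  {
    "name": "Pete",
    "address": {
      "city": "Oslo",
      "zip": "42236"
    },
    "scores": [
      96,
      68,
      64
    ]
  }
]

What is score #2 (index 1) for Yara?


Path: records[2].scores[1]
Value: 98

ANSWER: 98


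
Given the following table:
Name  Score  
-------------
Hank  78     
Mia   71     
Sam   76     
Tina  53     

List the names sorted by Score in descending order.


Sorting by Score (descending):
  Hank: 78
  Sam: 76
  Mia: 71
  Tina: 53


ANSWER: Hank, Sam, Mia, Tina


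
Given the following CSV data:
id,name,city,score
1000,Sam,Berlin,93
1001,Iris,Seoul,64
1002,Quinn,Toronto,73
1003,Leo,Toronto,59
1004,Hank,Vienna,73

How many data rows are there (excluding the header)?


Counting rows (excluding header):
Header: id,name,city,score
Data rows: 5

ANSWER: 5


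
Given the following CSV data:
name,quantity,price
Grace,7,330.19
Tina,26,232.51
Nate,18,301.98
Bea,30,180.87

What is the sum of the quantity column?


Values in 'quantity' column:
  Row 1: 7
  Row 2: 26
  Row 3: 18
  Row 4: 30
Sum = 7 + 26 + 18 + 30 = 81

ANSWER: 81


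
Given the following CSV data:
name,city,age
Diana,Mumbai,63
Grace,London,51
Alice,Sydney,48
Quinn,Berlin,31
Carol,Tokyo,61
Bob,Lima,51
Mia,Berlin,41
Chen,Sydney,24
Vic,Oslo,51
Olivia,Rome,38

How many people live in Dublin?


Scanning city column for 'Dublin':
Total matches: 0

ANSWER: 0


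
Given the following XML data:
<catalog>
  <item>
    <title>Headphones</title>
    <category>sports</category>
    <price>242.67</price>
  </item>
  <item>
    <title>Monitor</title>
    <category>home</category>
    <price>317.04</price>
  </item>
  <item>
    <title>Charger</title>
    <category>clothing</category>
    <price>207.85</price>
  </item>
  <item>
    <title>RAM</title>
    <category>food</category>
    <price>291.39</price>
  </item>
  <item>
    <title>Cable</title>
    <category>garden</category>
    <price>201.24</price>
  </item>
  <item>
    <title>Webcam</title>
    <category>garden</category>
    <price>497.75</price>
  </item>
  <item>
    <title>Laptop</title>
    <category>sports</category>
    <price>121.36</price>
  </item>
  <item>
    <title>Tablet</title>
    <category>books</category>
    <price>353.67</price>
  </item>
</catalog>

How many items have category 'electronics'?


Scanning <item> elements for <category>electronics</category>:
Count: 0

ANSWER: 0


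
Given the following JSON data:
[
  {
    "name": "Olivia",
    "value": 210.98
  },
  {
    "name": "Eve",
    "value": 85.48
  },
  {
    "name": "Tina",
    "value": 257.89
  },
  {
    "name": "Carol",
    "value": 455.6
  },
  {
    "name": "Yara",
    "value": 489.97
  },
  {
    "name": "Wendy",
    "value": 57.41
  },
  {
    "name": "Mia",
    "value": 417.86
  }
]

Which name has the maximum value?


Comparing values:
  Olivia: 210.98
  Eve: 85.48
  Tina: 257.89
  Carol: 455.6
  Yara: 489.97
  Wendy: 57.41
  Mia: 417.86
Maximum: Yara (489.97)

ANSWER: Yara


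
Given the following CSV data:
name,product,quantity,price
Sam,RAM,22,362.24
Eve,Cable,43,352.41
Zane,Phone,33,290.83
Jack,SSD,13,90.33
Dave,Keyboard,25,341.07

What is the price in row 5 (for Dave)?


Row 5: Dave
Column 'price' = 341.07

ANSWER: 341.07


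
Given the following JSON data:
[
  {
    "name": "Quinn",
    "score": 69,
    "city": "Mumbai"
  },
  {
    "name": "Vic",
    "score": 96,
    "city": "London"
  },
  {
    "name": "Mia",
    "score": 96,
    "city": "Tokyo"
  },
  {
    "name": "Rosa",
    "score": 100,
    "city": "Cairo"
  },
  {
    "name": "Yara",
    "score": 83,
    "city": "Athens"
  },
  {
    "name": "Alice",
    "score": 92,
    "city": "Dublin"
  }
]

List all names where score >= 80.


Filtering records where score >= 80:
  Quinn (score=69) -> no
  Vic (score=96) -> YES
  Mia (score=96) -> YES
  Rosa (score=100) -> YES
  Yara (score=83) -> YES
  Alice (score=92) -> YES


ANSWER: Vic, Mia, Rosa, Yara, Alice


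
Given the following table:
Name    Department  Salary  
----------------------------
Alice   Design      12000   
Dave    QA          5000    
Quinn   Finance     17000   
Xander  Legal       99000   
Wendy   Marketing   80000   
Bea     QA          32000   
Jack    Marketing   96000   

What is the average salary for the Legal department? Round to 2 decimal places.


Legal department members:
  Xander: 99000
Sum = 99000
Count = 1
Average = 99000 / 1 = 99000.00

ANSWER: 99000.00


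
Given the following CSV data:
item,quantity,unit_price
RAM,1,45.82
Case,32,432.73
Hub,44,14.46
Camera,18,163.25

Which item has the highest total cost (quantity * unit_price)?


Computing row totals:
  RAM: 45.82
  Case: 13847.36
  Hub: 636.24
  Camera: 2938.5
Maximum: Case (13847.36)

ANSWER: Case


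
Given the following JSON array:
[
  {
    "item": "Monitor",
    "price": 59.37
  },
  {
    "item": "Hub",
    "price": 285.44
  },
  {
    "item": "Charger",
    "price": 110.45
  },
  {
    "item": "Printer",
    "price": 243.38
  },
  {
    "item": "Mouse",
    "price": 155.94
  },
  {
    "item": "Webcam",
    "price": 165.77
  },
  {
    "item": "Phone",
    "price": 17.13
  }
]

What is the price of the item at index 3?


Array index 3 -> Printer
price = 243.38

ANSWER: 243.38


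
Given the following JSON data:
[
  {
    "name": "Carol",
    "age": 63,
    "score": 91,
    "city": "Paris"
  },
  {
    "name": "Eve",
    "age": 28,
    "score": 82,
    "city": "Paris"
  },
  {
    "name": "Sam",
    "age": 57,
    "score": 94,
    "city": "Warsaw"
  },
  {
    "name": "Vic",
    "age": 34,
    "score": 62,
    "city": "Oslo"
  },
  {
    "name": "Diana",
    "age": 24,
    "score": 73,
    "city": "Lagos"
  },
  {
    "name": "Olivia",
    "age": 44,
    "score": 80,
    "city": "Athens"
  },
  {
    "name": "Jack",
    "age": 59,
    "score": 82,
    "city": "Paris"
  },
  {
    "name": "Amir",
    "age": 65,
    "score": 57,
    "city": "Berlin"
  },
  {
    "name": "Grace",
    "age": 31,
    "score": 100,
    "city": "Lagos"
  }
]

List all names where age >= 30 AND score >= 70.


Checking both conditions:
  Carol (age=63, score=91) -> YES
  Eve (age=28, score=82) -> no
  Sam (age=57, score=94) -> YES
  Vic (age=34, score=62) -> no
  Diana (age=24, score=73) -> no
  Olivia (age=44, score=80) -> YES
  Jack (age=59, score=82) -> YES
  Amir (age=65, score=57) -> no
  Grace (age=31, score=100) -> YES


ANSWER: Carol, Sam, Olivia, Jack, Grace


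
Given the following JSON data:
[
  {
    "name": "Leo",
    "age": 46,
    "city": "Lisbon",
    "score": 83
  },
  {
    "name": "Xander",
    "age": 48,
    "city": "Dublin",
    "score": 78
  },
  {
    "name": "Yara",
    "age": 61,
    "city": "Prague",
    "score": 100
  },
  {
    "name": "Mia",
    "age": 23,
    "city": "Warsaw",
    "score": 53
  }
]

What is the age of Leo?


Looking up record where name = Leo
Record index: 0
Field 'age' = 46

ANSWER: 46


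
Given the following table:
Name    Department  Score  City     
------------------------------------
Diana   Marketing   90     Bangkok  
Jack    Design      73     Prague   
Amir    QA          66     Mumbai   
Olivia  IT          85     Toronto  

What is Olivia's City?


Row 4: Olivia
City = Toronto

ANSWER: Toronto


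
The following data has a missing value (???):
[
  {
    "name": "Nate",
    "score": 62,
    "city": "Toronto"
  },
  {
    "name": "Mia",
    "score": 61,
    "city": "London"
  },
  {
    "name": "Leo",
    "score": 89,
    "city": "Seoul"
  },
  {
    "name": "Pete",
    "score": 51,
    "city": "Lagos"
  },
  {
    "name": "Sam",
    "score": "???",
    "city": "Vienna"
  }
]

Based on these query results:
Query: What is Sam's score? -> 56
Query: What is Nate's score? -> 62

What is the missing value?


The missing value is Sam's score
From query: Sam's score = 56

ANSWER: 56


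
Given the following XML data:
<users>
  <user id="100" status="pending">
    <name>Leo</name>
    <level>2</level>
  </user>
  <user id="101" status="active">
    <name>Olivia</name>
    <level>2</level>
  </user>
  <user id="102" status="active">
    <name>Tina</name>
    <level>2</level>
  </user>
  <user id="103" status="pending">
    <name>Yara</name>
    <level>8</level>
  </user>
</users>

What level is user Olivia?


Finding user: Olivia
<level>2</level>

ANSWER: 2


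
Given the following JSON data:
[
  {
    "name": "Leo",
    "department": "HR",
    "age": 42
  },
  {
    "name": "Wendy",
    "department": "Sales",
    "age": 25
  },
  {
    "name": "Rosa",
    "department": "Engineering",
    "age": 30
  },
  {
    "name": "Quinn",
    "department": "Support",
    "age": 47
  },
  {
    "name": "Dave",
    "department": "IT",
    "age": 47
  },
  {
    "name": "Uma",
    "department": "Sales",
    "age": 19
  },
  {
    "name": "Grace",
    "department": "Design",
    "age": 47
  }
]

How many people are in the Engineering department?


Scanning records for department = Engineering
  Record 2: Rosa
Count: 1

ANSWER: 1


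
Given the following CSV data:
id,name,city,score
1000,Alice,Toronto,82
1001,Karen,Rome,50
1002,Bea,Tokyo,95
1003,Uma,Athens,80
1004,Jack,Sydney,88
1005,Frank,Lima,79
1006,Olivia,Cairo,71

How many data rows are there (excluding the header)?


Counting rows (excluding header):
Header: id,name,city,score
Data rows: 7

ANSWER: 7


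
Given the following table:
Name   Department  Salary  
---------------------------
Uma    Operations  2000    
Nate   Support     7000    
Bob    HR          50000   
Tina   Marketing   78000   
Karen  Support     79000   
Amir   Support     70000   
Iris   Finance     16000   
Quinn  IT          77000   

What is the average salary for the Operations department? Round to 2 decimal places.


Operations department members:
  Uma: 2000
Sum = 2000
Count = 1
Average = 2000 / 1 = 2000.00

ANSWER: 2000.00


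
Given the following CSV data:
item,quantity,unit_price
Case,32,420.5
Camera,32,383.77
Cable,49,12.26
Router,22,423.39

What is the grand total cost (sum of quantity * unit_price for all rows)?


Computing row totals:
  Case: 32 * 420.5 = 13456.0
  Camera: 32 * 383.77 = 12280.64
  Cable: 49 * 12.26 = 600.74
  Router: 22 * 423.39 = 9314.58
Grand total = 13456.0 + 12280.64 + 600.74 + 9314.58 = 35651.96

ANSWER: 35651.96


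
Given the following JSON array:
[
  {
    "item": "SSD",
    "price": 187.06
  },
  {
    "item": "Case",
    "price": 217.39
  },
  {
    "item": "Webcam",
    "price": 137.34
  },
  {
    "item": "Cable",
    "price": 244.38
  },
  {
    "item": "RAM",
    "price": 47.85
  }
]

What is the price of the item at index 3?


Array index 3 -> Cable
price = 244.38

ANSWER: 244.38


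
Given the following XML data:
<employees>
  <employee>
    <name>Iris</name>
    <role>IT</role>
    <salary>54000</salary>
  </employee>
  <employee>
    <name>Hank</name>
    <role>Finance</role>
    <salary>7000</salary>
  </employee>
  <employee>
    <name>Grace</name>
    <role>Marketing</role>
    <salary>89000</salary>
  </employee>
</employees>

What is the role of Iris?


Searching for <employee> with <name>Iris</name>
Found at position 1
<role>IT</role>

ANSWER: IT


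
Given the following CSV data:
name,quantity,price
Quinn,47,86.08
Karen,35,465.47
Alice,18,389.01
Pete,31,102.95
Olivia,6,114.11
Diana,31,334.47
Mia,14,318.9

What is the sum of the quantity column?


Values in 'quantity' column:
  Row 1: 47
  Row 2: 35
  Row 3: 18
  Row 4: 31
  Row 5: 6
  Row 6: 31
  Row 7: 14
Sum = 47 + 35 + 18 + 31 + 6 + 31 + 14 = 182

ANSWER: 182


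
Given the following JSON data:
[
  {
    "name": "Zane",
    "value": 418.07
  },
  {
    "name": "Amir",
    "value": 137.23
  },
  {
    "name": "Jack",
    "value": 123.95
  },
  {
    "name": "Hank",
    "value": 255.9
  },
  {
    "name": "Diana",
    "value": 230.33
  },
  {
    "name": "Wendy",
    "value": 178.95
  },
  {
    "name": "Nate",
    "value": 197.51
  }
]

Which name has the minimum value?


Comparing values:
  Zane: 418.07
  Amir: 137.23
  Jack: 123.95
  Hank: 255.9
  Diana: 230.33
  Wendy: 178.95
  Nate: 197.51
Minimum: Jack (123.95)

ANSWER: Jack


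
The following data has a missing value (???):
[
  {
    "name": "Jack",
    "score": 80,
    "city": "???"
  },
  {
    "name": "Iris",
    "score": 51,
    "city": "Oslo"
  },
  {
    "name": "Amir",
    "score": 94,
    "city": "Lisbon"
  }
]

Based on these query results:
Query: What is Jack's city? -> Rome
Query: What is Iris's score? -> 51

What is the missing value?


The missing value is Jack's city
From query: Jack's city = Rome

ANSWER: Rome


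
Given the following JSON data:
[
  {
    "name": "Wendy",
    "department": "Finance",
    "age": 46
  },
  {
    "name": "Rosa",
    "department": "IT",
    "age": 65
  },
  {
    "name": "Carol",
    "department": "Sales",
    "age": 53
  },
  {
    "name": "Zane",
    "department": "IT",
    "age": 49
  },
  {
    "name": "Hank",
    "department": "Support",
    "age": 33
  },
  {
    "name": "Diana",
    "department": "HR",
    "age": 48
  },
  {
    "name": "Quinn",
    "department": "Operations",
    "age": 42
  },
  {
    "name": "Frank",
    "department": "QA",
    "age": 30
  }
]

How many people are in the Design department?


Scanning records for department = Design
  No matches found
Count: 0

ANSWER: 0


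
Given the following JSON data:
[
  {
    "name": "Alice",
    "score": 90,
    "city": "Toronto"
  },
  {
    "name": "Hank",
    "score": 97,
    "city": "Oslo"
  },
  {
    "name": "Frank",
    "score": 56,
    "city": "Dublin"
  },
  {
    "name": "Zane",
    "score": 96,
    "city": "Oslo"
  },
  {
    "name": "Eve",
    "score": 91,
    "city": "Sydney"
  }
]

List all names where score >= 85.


Filtering records where score >= 85:
  Alice (score=90) -> YES
  Hank (score=97) -> YES
  Frank (score=56) -> no
  Zane (score=96) -> YES
  Eve (score=91) -> YES


ANSWER: Alice, Hank, Zane, Eve


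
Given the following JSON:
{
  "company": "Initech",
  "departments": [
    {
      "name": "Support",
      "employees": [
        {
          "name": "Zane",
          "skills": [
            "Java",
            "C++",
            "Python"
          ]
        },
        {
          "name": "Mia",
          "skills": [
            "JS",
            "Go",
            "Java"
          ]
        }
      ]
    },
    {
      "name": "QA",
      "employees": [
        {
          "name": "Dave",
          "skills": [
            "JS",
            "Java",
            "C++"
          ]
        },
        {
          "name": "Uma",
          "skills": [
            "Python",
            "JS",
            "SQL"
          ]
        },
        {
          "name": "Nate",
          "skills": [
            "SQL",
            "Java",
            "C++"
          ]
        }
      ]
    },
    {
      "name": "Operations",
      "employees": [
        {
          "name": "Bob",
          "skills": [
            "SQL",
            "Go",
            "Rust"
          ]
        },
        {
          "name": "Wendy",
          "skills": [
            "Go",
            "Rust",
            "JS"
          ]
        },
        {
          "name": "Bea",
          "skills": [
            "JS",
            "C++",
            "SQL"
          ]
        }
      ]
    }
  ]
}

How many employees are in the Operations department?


Path: departments[2].employees
Count: 3

ANSWER: 3
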